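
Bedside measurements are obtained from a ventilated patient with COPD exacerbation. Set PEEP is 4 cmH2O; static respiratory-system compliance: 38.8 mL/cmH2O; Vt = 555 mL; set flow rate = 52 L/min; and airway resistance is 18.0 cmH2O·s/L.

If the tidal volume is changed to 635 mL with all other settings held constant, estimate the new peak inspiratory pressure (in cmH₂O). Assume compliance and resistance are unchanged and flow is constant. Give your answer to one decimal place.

Flow: 52 L/min ÷ 60 = 0.8667 L/s.
PIP = Vt/C + R·V̇ + PEEP (constant-flow equation of motion).
Only the elastic term changes: ΔPIP = ΔVt / C = (635 − 555) / 38.8 = 2.062 cmH2O.
Original PIP = 555/38.8 + 18.0×0.8667 + 4 = 33.905 cmH2O; new PIP = 33.905 + (2.062) = 35.967 cmH2O.

36.0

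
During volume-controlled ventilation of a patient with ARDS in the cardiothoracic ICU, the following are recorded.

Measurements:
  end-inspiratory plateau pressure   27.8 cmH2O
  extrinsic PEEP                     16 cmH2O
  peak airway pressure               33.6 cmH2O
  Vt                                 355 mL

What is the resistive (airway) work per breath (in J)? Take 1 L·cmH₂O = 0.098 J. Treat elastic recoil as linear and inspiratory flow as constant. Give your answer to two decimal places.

With constant inspiratory flow the resistive pressure is constant at PIP − Pplat = 33.6 − 27.8 = 5.8 cmH2O, so resistive work = 5.8 × 0.355 = 2.059 L·cmH2O.
× 0.098 J/(L·cmH2O) → 0.2018 J.

0.20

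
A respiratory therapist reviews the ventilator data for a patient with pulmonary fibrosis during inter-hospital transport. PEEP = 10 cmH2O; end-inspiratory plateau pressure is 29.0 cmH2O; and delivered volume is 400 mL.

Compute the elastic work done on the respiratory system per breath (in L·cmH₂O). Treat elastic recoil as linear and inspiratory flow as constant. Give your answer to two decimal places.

3.80

Elastic work ≈ ½ × (Pplat − PEEP) × Vt = 0.5 × (29.0 − 10) × 0.400 L = 0.5 × 19.0 × 0.400 = 3.8 L·cmH2O.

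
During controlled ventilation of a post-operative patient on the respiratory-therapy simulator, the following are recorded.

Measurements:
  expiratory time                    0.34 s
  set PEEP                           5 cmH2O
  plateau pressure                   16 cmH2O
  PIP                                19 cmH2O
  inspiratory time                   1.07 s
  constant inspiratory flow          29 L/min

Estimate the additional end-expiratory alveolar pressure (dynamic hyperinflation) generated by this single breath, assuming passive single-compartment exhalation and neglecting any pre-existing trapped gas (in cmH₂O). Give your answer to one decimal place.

3.4

Flow: 29 L/min ÷ 60 = 0.4833 L/s.
Vt = flow × Ti = 0.4833 L/s × 1.07 s × 1000 mL/L = 517.13 mL.
R = (PIP − Pplat)/V̇ = (19 − 16) / 0.4833 = 3.0/0.4833 = 6.207 cmH2O·s/L.
C = Vt/(Pplat − PEEP) = 517.13 / (16 − 5) = 517.13/11.0 = 47.012 mL/cmH2O.
τ = R × C = 6.207 × 0.04701 L/cmH2O = 0.2918 s.
Fraction remaining = e^(−Te/τ) = e^(−0.34/0.2918) = 0.3119; trapped volume = 517.13 × 0.3119 = 161.29 mL.
Additional alveolar pressure from trapping ≈ V_trapped / C = 161.29 / 47.012 = 3.431 cmH2O.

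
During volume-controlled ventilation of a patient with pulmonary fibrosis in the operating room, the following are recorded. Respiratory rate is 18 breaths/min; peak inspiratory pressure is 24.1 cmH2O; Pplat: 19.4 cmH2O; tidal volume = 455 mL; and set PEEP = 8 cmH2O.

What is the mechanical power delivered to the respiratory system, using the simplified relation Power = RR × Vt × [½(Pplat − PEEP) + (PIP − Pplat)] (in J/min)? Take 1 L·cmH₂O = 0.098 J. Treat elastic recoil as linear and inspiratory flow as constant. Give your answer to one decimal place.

Per-breath work = Vt × [½(Pplat−PEEP) + (PIP−Pplat)] = 0.455 × [0.5×11.4 + 4.7] = 0.455 × 10.4 = 4.732 L·cmH2O.
Power = 18 × 4.732 = 85.176 L·cmH2O/min.
× 0.098 J/(L·cmH2O) → 8.347 J/min.

8.3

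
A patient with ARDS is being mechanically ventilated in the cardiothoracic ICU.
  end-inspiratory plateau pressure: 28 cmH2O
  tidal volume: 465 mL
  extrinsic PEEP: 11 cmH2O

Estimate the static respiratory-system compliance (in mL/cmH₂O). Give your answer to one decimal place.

27.4

Cstat = Vt / (Pplat − PEEP) = 465 / (28 − 11) = 465 / 17.0 = 27.353 mL/cmH2O.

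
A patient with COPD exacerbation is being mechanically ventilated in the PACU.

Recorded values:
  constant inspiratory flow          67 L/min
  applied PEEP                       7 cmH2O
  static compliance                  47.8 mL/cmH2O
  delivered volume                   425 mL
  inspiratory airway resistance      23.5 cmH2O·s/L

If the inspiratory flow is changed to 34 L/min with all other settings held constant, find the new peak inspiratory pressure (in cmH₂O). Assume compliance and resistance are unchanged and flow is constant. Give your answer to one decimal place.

Flow: 67 L/min ÷ 60 = 1.1167 L/s.
New flow: 34 L/min ÷ 60 = 0.5667 L/s.
PIP = Vt/C + R·V̇ + PEEP (constant-flow equation of motion).
Only the resistive term changes: ΔPIP = R × ΔV̇ = 23.5 × (0.5667 − 1.1167) = 23.5 × -0.55 = -12.925 cmH2O.
Original PIP = 425/47.8 + 23.5×1.1167 + 7 = 42.134 cmH2O; new PIP = 42.134 + (-12.925) = 29.209 cmH2O.

29.2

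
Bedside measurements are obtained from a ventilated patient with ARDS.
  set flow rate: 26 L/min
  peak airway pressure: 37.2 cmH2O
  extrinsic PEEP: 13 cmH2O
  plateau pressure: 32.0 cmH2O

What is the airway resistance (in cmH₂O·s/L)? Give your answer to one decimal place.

Flow: 26 L/min ÷ 60 = 0.4333 L/s.
Raw = (PIP − Pplat) / flow = (37.2 − 32.0) / 0.4333 = 5.2 / 0.4333 = 12.001 cmH2O·s/L.

12.0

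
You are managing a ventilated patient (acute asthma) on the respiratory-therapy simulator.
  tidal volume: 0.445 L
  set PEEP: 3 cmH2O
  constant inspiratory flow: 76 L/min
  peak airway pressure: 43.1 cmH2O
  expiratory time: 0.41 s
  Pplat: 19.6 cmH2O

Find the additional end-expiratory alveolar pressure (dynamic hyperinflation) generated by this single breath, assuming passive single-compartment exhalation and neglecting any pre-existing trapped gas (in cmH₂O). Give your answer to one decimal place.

Flow: 76 L/min ÷ 60 = 1.2667 L/s.
R = (PIP − Pplat)/V̇ = (43.1 − 19.6) / 1.2667 = 23.5/1.2667 = 18.552 cmH2O·s/L.
C = Vt/(Pplat − PEEP) = 445.0 / (19.6 − 3) = 445.0/16.6 = 26.807 mL/cmH2O.
τ = R × C = 18.552 × 0.02681 L/cmH2O = 0.4974 s.
Fraction remaining = e^(−Te/τ) = e^(−0.41/0.4974) = 0.4385; trapped volume = 445.0 × 0.4385 = 195.13 mL.
Additional alveolar pressure from trapping ≈ V_trapped / C = 195.13 / 26.807 = 7.279 cmH2O.

7.3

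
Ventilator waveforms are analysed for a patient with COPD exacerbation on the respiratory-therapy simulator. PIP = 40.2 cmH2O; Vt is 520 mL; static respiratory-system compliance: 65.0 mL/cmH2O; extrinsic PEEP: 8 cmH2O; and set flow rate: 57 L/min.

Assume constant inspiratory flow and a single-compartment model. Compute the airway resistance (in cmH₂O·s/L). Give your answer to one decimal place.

Flow: 57 L/min ÷ 60 = 0.95 L/s.
Equation of motion (constant flow): PIP = Vt/C + R·V̇ + PEEP.
R·V̇ = PIP − Vt/C − PEEP = 40.2 − 520/65.0 − 8 = 40.2 − 8.0 − 8 = 24.2 cmH2O.
R = 24.2 / 0.95 = 25.474 cmH2O·s/L.

25.5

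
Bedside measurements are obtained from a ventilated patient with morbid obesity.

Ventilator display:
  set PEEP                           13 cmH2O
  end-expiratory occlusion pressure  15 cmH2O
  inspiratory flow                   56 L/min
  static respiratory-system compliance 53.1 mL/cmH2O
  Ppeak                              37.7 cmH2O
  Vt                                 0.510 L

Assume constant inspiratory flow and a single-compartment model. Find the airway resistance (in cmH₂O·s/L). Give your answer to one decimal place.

14.0

Flow: 56 L/min ÷ 60 = 0.9333 L/s.
Total PEEP = 15 cmH2O (set 13 + intrinsic 2); this is the baseline alveolar pressure.
Equation of motion (constant flow): PIP = Vt/C + R·V̇ + PEEP.
R·V̇ = PIP − Vt/C − PEEP = 37.7 − 510/53.1 − 15 = 37.7 − 9.605 − 15 = 13.095 cmH2O.
R = 13.095 / 0.9333 = 14.031 cmH2O·s/L.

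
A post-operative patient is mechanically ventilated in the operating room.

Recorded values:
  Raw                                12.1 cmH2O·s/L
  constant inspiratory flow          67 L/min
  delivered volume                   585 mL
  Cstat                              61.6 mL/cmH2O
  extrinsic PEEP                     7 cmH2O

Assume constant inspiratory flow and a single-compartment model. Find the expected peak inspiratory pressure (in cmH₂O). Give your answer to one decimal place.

Flow: 67 L/min ÷ 60 = 1.1167 L/s.
Equation of motion (constant flow): PIP = Vt/C + R·V̇ + PEEP.
PIP = 585/61.6 + 12.1×1.1167 + 7 = 9.497 + 13.512 + 7 = 30.009 cmH2O.

30.0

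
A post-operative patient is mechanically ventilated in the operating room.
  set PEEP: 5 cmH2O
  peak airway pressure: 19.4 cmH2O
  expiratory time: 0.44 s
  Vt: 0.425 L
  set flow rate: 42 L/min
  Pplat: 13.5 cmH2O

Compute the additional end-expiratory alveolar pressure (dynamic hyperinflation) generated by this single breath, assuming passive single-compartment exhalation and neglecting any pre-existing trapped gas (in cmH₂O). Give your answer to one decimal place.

Flow: 42 L/min ÷ 60 = 0.7 L/s.
R = (PIP − Pplat)/V̇ = (19.4 − 13.5) / 0.7 = 5.9/0.7 = 8.429 cmH2O·s/L.
C = Vt/(Pplat − PEEP) = 425.0 / (13.5 − 5) = 425.0/8.5 = 50.0 mL/cmH2O.
τ = R × C = 8.429 × 0.05 L/cmH2O = 0.4215 s.
Fraction remaining = e^(−Te/τ) = e^(−0.44/0.4215) = 0.3521; trapped volume = 425.0 × 0.3521 = 149.64 mL.
Additional alveolar pressure from trapping ≈ V_trapped / C = 149.64 / 50.0 = 2.993 cmH2O.

3.0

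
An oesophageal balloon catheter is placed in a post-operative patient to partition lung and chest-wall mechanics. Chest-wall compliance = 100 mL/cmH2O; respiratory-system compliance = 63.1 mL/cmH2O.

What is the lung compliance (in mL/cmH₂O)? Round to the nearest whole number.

171

1/CL = 1/Crs − 1/Ccw.
1/CL = 1/63.1 − 1/100 = 0.005848.
CL = 171.0 mL/cmH2O.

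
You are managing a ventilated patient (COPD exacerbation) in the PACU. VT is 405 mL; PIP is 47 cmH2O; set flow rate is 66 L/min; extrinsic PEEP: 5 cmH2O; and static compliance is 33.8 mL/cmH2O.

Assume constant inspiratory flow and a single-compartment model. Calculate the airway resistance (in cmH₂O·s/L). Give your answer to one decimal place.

27.3

Flow: 66 L/min ÷ 60 = 1.1 L/s.
Equation of motion (constant flow): PIP = Vt/C + R·V̇ + PEEP.
R·V̇ = PIP − Vt/C − PEEP = 47 − 405/33.8 − 5 = 47 − 11.982 − 5 = 30.018 cmH2O.
R = 30.018 / 1.1 = 27.289 cmH2O·s/L.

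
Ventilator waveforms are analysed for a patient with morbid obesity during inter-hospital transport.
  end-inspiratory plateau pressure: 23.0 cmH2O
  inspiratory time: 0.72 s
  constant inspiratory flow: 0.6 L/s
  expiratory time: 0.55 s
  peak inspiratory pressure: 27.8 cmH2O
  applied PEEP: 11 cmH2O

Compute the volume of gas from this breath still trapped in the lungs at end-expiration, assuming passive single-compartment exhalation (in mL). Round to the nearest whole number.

Vt = flow × Ti = 0.6 L/s × 0.72 s × 1000 mL/L = 432.0 mL.
R = (PIP − Pplat)/V̇ = (27.8 − 23.0) / 0.6 = 4.8/0.6 = 8.0 cmH2O·s/L.
C = Vt/(Pplat − PEEP) = 432.0 / (23.0 − 11) = 432.0/12.0 = 36.0 mL/cmH2O.
τ = R × C = 8.0 × 0.036 L/cmH2O = 0.288 s.
Fraction remaining = e^(−Te/τ) = e^(−0.55/0.288) = 0.1481.
Trapped volume = 432.0 × 0.1481 = 63.979 mL.

64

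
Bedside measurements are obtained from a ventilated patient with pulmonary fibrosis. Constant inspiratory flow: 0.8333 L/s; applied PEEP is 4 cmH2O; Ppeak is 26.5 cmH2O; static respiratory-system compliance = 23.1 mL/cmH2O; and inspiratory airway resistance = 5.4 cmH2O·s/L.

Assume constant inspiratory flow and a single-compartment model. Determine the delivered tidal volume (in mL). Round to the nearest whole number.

Equation of motion (constant flow): PIP = Vt/C + R·V̇ + PEEP.
Vt/C = PIP − R·V̇ − PEEP = 26.5 − 4.5 − 4 = 18.0 cmH2O.
Vt = C × 18.0 = 23.1 × 18.0 = 415.8 mL.

416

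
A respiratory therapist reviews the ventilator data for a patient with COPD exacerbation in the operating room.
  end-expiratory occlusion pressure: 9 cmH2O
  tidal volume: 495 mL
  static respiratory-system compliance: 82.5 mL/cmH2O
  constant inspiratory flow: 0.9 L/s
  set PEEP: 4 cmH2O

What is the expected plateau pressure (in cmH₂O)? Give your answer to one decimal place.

15.0

End-expiratory occlusion gives total PEEP = 9 cmH2O (intrinsic PEEP = 9 − 4 = 5). Use total PEEP for the elastic gradient.
Pplat = PEEPtotal + Vt / Cstat = 9 + 495 / 82.5 = 9 + 6.0 = 15.0 cmH2O.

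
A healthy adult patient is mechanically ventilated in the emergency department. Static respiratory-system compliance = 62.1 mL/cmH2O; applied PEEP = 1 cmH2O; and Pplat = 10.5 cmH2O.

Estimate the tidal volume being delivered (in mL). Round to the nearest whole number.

Vt = Cstat × (Pplat − PEEP) = 62.1 × (10.5 − 1) = 62.1 × 9.5 = 589.95 mL.

590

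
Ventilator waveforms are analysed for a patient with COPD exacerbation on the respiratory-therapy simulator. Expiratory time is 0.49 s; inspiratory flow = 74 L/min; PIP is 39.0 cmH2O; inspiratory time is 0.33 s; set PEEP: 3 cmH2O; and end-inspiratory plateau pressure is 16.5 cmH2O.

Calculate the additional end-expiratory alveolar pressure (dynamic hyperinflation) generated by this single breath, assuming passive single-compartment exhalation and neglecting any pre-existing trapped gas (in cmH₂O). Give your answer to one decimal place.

Flow: 74 L/min ÷ 60 = 1.2333 L/s.
Vt = flow × Ti = 1.2333 L/s × 0.33 s × 1000 mL/L = 406.99 mL.
R = (PIP − Pplat)/V̇ = (39.0 − 16.5) / 1.2333 = 22.5/1.2333 = 18.244 cmH2O·s/L.
C = Vt/(Pplat − PEEP) = 406.99 / (16.5 − 3) = 406.99/13.5 = 30.147 mL/cmH2O.
τ = R × C = 18.244 × 0.03015 L/cmH2O = 0.5501 s.
Fraction remaining = e^(−Te/τ) = e^(−0.49/0.5501) = 0.4103; trapped volume = 406.99 × 0.4103 = 166.99 mL.
Additional alveolar pressure from trapping ≈ V_trapped / C = 166.99 / 30.147 = 5.539 cmH2O.

5.5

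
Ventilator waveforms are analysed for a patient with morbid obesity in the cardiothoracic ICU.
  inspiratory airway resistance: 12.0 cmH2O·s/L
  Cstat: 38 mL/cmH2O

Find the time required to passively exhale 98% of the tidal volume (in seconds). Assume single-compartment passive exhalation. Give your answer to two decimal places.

1.78

τ = R × C = 12.0 × 38 mL/cmH2O = 12.0 × 0.038 L/cmH2O = 0.456 s.
Exhaled fraction f = 1 − e^(−t/τ) → t = −τ·ln(1 − f) = −0.456·ln(0.02) = 1.784 s.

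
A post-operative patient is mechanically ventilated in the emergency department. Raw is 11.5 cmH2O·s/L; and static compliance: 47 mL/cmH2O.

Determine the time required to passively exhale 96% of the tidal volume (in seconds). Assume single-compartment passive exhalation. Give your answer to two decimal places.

τ = R × C = 11.5 × 47 mL/cmH2O = 11.5 × 0.047 L/cmH2O = 0.5405 s.
Exhaled fraction f = 1 − e^(−t/τ) → t = −τ·ln(1 − f) = −0.5405·ln(0.04) = 1.74 s.

1.74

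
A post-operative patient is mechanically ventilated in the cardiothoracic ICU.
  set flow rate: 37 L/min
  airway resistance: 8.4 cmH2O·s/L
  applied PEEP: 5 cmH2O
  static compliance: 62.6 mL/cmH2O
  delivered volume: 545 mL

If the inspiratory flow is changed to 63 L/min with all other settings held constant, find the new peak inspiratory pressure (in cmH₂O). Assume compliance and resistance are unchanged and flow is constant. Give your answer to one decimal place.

22.5

Flow: 37 L/min ÷ 60 = 0.6167 L/s.
New flow: 63 L/min ÷ 60 = 1.05 L/s.
PIP = Vt/C + R·V̇ + PEEP (constant-flow equation of motion).
Only the resistive term changes: ΔPIP = R × ΔV̇ = 8.4 × (1.05 − 0.6167) = 8.4 × 0.4333 = 3.64 cmH2O.
Original PIP = 545/62.6 + 8.4×0.6167 + 5 = 18.886 cmH2O; new PIP = 18.886 + (3.64) = 22.526 cmH2O.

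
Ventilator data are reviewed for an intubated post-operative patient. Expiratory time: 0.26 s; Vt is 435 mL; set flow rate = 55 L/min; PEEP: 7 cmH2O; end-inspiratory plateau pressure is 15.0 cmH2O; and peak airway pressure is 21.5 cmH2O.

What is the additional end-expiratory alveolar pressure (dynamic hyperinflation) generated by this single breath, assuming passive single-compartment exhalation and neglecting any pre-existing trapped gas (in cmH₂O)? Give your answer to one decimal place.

4.1

Flow: 55 L/min ÷ 60 = 0.9167 L/s.
R = (PIP − Pplat)/V̇ = (21.5 − 15.0) / 0.9167 = 6.5/0.9167 = 7.091 cmH2O·s/L.
C = Vt/(Pplat − PEEP) = 435.0 / (15.0 − 7) = 435.0/8.0 = 54.375 mL/cmH2O.
τ = R × C = 7.091 × 0.05438 L/cmH2O = 0.3856 s.
Fraction remaining = e^(−Te/τ) = e^(−0.26/0.3856) = 0.5095; trapped volume = 435.0 × 0.5095 = 221.63 mL.
Additional alveolar pressure from trapping ≈ V_trapped / C = 221.63 / 54.375 = 4.076 cmH2O.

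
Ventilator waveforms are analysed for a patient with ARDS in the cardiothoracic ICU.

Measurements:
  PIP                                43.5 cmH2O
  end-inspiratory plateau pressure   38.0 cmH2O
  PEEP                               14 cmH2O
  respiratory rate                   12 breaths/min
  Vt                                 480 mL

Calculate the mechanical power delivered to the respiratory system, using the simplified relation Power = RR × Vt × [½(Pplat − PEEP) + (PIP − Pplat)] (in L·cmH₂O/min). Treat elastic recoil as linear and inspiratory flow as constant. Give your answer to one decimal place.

100.8

Per-breath work = Vt × [½(Pplat−PEEP) + (PIP−Pplat)] = 0.480 × [0.5×24.0 + 5.5] = 0.480 × 17.5 = 8.4 L·cmH2O.
Power = 12 × 8.4 = 100.8 L·cmH2O/min.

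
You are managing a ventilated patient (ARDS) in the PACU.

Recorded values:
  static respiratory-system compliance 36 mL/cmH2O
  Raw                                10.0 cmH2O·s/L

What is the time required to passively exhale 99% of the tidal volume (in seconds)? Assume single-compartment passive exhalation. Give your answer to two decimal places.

τ = R × C = 10.0 × 36 mL/cmH2O = 10.0 × 0.036 L/cmH2O = 0.36 s.
Exhaled fraction f = 1 − e^(−t/τ) → t = −τ·ln(1 − f) = −0.36·ln(0.01) = 1.658 s.

1.66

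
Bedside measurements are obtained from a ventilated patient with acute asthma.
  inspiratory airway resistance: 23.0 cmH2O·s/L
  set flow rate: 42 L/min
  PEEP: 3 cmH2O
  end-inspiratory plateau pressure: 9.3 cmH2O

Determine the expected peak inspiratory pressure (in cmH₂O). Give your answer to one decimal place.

Flow: 42 L/min ÷ 60 = 0.7 L/s.
PIP = Pplat + Raw × flow = 9.3 + 23.0 × 0.7 = 9.3 + 16.1 = 25.4 cmH2O.

25.4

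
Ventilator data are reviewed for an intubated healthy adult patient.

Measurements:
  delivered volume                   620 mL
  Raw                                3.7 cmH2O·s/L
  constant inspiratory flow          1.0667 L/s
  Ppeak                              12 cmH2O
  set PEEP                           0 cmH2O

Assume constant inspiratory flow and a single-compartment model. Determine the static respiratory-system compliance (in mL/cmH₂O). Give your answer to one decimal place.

Equation of motion (constant flow): PIP = Vt/C + R·V̇ + PEEP.
Vt/C = PIP − R·V̇ − PEEP = 12 − 3.7×1.0667 − 0 = 12 − 3.947 − 0 = 8.053 cmH2O.
C = Vt / 8.053 = 620 / 8.053 = 76.99 mL/cmH2O.

77.0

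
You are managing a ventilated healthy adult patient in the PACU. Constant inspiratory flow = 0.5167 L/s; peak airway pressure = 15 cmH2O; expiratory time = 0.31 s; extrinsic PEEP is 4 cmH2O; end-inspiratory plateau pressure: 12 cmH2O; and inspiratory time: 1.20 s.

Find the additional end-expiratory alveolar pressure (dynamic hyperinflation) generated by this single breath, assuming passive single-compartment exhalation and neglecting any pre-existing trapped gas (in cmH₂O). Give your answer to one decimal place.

4.0

Vt = flow × Ti = 0.5167 L/s × 1.20 s × 1000 mL/L = 620.04 mL.
R = (PIP − Pplat)/V̇ = (15 − 12) / 0.5167 = 3.0/0.5167 = 5.806 cmH2O·s/L.
C = Vt/(Pplat − PEEP) = 620.04 / (12 − 4) = 620.04/8.0 = 77.505 mL/cmH2O.
τ = R × C = 5.806 × 0.07751 L/cmH2O = 0.45 s.
Fraction remaining = e^(−Te/τ) = e^(−0.31/0.45) = 0.5021; trapped volume = 620.04 × 0.5021 = 311.32 mL.
Additional alveolar pressure from trapping ≈ V_trapped / C = 311.32 / 77.505 = 4.017 cmH2O.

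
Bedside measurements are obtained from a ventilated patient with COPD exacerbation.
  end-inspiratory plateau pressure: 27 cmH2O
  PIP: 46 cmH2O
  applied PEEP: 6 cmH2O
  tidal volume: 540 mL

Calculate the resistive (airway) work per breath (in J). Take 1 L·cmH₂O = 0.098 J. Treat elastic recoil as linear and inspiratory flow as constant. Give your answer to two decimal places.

With constant inspiratory flow the resistive pressure is constant at PIP − Pplat = 46 − 27 = 19.0 cmH2O, so resistive work = 19.0 × 0.540 = 10.26 L·cmH2O.
× 0.098 J/(L·cmH2O) → 1.005 J.

1.01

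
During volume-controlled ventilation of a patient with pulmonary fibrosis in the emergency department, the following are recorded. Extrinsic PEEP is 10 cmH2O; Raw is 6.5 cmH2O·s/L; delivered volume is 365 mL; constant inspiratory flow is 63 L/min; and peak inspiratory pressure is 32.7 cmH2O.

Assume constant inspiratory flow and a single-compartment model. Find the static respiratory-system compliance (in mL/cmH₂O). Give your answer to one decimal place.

Flow: 63 L/min ÷ 60 = 1.05 L/s.
Equation of motion (constant flow): PIP = Vt/C + R·V̇ + PEEP.
Vt/C = PIP − R·V̇ − PEEP = 32.7 − 6.5×1.05 − 10 = 32.7 − 6.825 − 10 = 15.875 cmH2O.
C = Vt / 15.875 = 365 / 15.875 = 22.992 mL/cmH2O.

23.0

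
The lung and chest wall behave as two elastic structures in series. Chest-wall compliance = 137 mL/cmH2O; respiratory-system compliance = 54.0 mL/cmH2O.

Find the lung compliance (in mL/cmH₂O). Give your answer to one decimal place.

1/CL = 1/Crs − 1/Ccw.
1/CL = 1/54.0 − 1/137 = 0.01122.
CL = 89.127 mL/cmH2O.

89.1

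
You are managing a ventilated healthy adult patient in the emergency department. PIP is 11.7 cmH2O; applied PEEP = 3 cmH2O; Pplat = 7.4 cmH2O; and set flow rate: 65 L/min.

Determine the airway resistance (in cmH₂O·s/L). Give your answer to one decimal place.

Flow: 65 L/min ÷ 60 = 1.0833 L/s.
Raw = (PIP − Pplat) / flow = (11.7 − 7.4) / 1.0833 = 4.3 / 1.0833 = 3.969 cmH2O·s/L.

4.0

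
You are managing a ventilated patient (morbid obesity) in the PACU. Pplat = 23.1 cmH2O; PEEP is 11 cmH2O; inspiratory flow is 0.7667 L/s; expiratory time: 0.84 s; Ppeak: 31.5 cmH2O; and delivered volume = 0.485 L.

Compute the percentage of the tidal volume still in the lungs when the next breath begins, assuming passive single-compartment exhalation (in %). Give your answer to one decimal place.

R = (PIP − Pplat)/V̇ = (31.5 − 23.1) / 0.7667 = 8.4/0.7667 = 10.956 cmH2O·s/L.
C = Vt/(Pplat − PEEP) = 485.0 / (23.1 − 11) = 485.0/12.1 = 40.083 mL/cmH2O.
τ = R × C = 10.956 × 0.04008 L/cmH2O = 0.4391 s.
Fraction remaining at end-expiration = e^(−Te/τ) = e^(−0.84/0.4391) = 0.1476 → 14.76%.

14.8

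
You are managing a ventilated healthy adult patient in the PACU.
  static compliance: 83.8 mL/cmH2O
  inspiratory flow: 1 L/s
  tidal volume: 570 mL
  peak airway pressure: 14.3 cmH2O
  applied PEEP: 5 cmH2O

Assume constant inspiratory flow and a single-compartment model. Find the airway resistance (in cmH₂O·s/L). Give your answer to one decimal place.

2.5

Equation of motion (constant flow): PIP = Vt/C + R·V̇ + PEEP.
R·V̇ = PIP − Vt/C − PEEP = 14.3 − 570/83.8 − 5 = 14.3 − 6.802 − 5 = 2.498 cmH2O.
R = 2.498 / 1 = 2.498 cmH2O·s/L.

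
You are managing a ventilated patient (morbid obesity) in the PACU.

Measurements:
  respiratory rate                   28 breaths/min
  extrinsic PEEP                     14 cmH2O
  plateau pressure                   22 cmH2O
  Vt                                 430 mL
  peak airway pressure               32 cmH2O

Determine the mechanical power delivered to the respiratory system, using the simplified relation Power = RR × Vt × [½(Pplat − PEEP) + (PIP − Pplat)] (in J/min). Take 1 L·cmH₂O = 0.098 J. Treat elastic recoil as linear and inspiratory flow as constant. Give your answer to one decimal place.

Per-breath work = Vt × [½(Pplat−PEEP) + (PIP−Pplat)] = 0.430 × [0.5×8.0 + 10.0] = 0.430 × 14.0 = 6.02 L·cmH2O.
Power = 28 × 6.02 = 168.56 L·cmH2O/min.
× 0.098 J/(L·cmH2O) → 16.519 J/min.

16.5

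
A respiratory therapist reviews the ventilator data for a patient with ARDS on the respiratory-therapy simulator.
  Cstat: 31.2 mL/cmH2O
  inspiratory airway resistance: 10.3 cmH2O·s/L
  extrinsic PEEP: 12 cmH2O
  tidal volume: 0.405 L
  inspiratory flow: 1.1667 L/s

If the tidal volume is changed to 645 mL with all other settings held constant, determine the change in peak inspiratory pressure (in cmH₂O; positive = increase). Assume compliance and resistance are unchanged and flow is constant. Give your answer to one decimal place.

PIP = Vt/C + R·V̇ + PEEP (constant-flow equation of motion).
Only the elastic term changes: ΔPIP = ΔVt / C = (645 − 405) / 31.2 = 7.692 cmH2O.

7.7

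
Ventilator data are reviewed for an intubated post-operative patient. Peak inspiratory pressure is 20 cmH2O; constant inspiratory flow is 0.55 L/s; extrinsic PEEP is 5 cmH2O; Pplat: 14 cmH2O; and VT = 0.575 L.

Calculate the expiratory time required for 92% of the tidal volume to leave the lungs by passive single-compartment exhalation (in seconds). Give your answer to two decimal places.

1.76

R = (PIP − Pplat)/V̇ = (20 − 14) / 0.55 = 6.0/0.55 = 10.909 cmH2O·s/L.
C = Vt/(Pplat − PEEP) = 575.0 / (14 − 5) = 575.0/9.0 = 63.889 mL/cmH2O.
τ = R × C = 10.909 × 0.06389 L/cmH2O = 0.697 s.
t = −τ·ln(1 − 0.92) = −0.697·ln(0.08) = 1.76 s.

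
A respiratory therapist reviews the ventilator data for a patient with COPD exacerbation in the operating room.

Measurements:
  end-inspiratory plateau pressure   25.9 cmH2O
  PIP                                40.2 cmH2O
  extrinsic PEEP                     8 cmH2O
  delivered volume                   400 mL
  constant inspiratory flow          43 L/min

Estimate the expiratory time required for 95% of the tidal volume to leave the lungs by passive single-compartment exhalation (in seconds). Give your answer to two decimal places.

1.34

Flow: 43 L/min ÷ 60 = 0.7167 L/s.
R = (PIP − Pplat)/V̇ = (40.2 − 25.9) / 0.7167 = 14.3/0.7167 = 19.953 cmH2O·s/L.
C = Vt/(Pplat − PEEP) = 400.0 / (25.9 − 8) = 400.0/17.9 = 22.346 mL/cmH2O.
τ = R × C = 19.953 × 0.02235 L/cmH2O = 0.4459 s.
t = −τ·ln(1 − 0.95) = −0.4459·ln(0.05) = 1.336 s.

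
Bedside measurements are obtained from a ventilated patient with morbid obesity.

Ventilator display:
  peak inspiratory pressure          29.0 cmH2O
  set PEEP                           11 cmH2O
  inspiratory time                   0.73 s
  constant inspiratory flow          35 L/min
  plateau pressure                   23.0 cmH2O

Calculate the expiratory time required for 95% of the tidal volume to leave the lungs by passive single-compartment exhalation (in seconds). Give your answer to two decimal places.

1.09

Flow: 35 L/min ÷ 60 = 0.5833 L/s.
Vt = flow × Ti = 0.5833 L/s × 0.73 s × 1000 mL/L = 425.81 mL.
R = (PIP − Pplat)/V̇ = (29.0 − 23.0) / 0.5833 = 6.0/0.5833 = 10.286 cmH2O·s/L.
C = Vt/(Pplat − PEEP) = 425.81 / (23.0 − 11) = 425.81/12.0 = 35.484 mL/cmH2O.
τ = R × C = 10.286 × 0.03548 L/cmH2O = 0.3649 s.
t = −τ·ln(1 − 0.95) = −0.3649·ln(0.05) = 1.093 s.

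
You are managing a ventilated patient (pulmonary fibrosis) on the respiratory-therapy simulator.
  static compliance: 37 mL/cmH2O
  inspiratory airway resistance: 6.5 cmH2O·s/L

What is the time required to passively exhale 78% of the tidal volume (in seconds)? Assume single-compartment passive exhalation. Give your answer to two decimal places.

0.36

τ = R × C = 6.5 × 37 mL/cmH2O = 6.5 × 0.037 L/cmH2O = 0.2405 s.
Exhaled fraction f = 1 − e^(−t/τ) → t = −τ·ln(1 − f) = −0.2405·ln(0.22) = 0.3641 s.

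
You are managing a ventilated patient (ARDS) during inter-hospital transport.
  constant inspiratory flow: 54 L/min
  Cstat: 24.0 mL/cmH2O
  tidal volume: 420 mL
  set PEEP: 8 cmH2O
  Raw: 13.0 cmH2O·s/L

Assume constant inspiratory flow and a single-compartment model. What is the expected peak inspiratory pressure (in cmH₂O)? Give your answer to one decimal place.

37.2

Flow: 54 L/min ÷ 60 = 0.9 L/s.
Equation of motion (constant flow): PIP = Vt/C + R·V̇ + PEEP.
PIP = 420/24.0 + 13.0×0.9 + 8 = 17.5 + 11.7 + 8 = 37.2 cmH2O.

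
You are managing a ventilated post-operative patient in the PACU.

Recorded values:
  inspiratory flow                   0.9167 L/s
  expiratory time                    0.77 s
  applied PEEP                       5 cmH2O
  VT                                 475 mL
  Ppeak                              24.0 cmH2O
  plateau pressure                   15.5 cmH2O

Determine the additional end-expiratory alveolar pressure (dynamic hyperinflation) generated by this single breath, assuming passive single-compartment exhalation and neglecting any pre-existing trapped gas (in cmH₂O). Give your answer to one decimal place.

1.7

R = (PIP − Pplat)/V̇ = (24.0 − 15.5) / 0.9167 = 8.5/0.9167 = 9.272 cmH2O·s/L.
C = Vt/(Pplat − PEEP) = 475.0 / (15.5 − 5) = 475.0/10.5 = 45.238 mL/cmH2O.
τ = R × C = 9.272 × 0.04524 L/cmH2O = 0.4195 s.
Fraction remaining = e^(−Te/τ) = e^(−0.77/0.4195) = 0.1595; trapped volume = 475.0 × 0.1595 = 75.763 mL.
Additional alveolar pressure from trapping ≈ V_trapped / C = 75.763 / 45.238 = 1.675 cmH2O.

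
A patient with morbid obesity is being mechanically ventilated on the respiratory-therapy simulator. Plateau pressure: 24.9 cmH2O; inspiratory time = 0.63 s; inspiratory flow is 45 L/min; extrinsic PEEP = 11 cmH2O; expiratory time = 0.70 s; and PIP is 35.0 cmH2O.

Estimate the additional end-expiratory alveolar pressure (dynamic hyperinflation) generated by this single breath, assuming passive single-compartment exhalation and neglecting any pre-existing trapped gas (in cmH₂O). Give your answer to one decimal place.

3.0

Flow: 45 L/min ÷ 60 = 0.75 L/s.
Vt = flow × Ti = 0.75 L/s × 0.63 s × 1000 mL/L = 472.5 mL.
R = (PIP − Pplat)/V̇ = (35.0 − 24.9) / 0.75 = 10.1/0.75 = 13.467 cmH2O·s/L.
C = Vt/(Pplat − PEEP) = 472.5 / (24.9 − 11) = 472.5/13.9 = 33.993 mL/cmH2O.
τ = R × C = 13.467 × 0.03399 L/cmH2O = 0.4577 s.
Fraction remaining = e^(−Te/τ) = e^(−0.70/0.4577) = 0.2167; trapped volume = 472.5 × 0.2167 = 102.39 mL.
Additional alveolar pressure from trapping ≈ V_trapped / C = 102.39 / 33.993 = 3.012 cmH2O.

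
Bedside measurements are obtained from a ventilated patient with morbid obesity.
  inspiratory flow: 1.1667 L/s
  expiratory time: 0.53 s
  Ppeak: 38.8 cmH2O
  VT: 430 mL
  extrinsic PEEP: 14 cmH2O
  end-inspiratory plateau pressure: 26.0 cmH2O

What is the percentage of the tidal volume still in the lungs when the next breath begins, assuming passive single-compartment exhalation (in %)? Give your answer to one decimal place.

R = (PIP − Pplat)/V̇ = (38.8 − 26.0) / 1.1667 = 12.8/1.1667 = 10.971 cmH2O·s/L.
C = Vt/(Pplat − PEEP) = 430.0 / (26.0 − 14) = 430.0/12.0 = 35.833 mL/cmH2O.
τ = R × C = 10.971 × 0.03583 L/cmH2O = 0.3931 s.
Fraction remaining at end-expiration = e^(−Te/τ) = e^(−0.53/0.3931) = 0.2597 → 25.97%.

26.0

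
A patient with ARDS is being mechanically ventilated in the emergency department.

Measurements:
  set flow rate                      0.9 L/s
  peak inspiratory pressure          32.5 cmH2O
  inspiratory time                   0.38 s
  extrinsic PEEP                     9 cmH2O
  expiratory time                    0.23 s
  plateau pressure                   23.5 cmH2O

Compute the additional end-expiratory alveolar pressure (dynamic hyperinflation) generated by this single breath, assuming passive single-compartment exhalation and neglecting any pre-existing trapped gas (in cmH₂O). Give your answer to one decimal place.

5.5

Vt = flow × Ti = 0.9 L/s × 0.38 s × 1000 mL/L = 342.0 mL.
R = (PIP − Pplat)/V̇ = (32.5 − 23.5) / 0.9 = 9.0/0.9 = 10.0 cmH2O·s/L.
C = Vt/(Pplat − PEEP) = 342.0 / (23.5 − 9) = 342.0/14.5 = 23.586 mL/cmH2O.
τ = R × C = 10.0 × 0.02359 L/cmH2O = 0.2359 s.
Fraction remaining = e^(−Te/τ) = e^(−0.23/0.2359) = 0.3772; trapped volume = 342.0 × 0.3772 = 129.0 mL.
Additional alveolar pressure from trapping ≈ V_trapped / C = 129.0 / 23.586 = 5.469 cmH2O.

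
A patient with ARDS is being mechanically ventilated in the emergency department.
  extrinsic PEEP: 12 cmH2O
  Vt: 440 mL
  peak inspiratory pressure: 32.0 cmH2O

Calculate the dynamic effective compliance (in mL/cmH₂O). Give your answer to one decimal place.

22.0

Dynamic compliance = Vt / (PIP − PEEP) = 440 / (32.0 − 12) = 440 / 20.0 = 22.0 mL/cmH2O.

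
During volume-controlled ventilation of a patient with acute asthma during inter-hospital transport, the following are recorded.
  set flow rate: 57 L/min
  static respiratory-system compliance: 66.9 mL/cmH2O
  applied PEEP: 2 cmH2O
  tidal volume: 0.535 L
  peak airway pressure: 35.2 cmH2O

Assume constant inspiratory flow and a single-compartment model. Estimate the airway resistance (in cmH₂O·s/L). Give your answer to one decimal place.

Flow: 57 L/min ÷ 60 = 0.95 L/s.
Equation of motion (constant flow): PIP = Vt/C + R·V̇ + PEEP.
R·V̇ = PIP − Vt/C − PEEP = 35.2 − 535/66.9 − 2 = 35.2 − 7.997 − 2 = 25.203 cmH2O.
R = 25.203 / 0.95 = 26.529 cmH2O·s/L.

26.5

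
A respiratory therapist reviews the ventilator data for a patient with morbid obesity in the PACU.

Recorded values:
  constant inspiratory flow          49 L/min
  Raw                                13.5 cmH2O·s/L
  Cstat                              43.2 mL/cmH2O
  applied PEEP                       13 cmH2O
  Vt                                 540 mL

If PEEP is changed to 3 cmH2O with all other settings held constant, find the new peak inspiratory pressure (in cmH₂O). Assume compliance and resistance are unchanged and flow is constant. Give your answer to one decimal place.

Flow: 49 L/min ÷ 60 = 0.8167 L/s.
PIP = Vt/C + R·V̇ + PEEP (constant-flow equation of motion).
Only the baseline term changes: ΔPIP = ΔPEEP = 3 − 13 = -10.0 cmH2O.
Original PIP = 540/43.2 + 13.5×0.8167 + 13 = 36.525 cmH2O; new PIP = 36.525 + (-10.0) = 26.525 cmH2O.

26.5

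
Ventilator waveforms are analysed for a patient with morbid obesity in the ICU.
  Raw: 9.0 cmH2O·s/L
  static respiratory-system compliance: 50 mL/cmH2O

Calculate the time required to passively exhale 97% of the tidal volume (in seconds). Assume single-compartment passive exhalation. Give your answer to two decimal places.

τ = R × C = 9.0 × 50 mL/cmH2O = 9.0 × 0.050 L/cmH2O = 0.45 s.
Exhaled fraction f = 1 − e^(−t/τ) → t = −τ·ln(1 − f) = −0.45·ln(0.03) = 1.578 s.

1.58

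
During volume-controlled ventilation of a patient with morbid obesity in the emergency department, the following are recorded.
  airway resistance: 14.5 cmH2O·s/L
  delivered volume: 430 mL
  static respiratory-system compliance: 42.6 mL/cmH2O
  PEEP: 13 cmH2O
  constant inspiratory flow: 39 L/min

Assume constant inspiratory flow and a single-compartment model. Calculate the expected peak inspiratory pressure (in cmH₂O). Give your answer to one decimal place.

Flow: 39 L/min ÷ 60 = 0.65 L/s.
Equation of motion (constant flow): PIP = Vt/C + R·V̇ + PEEP.
PIP = 430/42.6 + 14.5×0.65 + 13 = 10.094 + 9.425 + 13 = 32.519 cmH2O.

32.5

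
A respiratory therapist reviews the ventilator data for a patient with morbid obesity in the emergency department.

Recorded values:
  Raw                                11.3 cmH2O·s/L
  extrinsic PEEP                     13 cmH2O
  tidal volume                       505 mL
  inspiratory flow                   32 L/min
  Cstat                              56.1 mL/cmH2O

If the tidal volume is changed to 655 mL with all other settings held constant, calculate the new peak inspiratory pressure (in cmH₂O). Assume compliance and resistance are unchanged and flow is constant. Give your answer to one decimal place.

Flow: 32 L/min ÷ 60 = 0.5333 L/s.
PIP = Vt/C + R·V̇ + PEEP (constant-flow equation of motion).
Only the elastic term changes: ΔPIP = ΔVt / C = (655 − 505) / 56.1 = 2.674 cmH2O.
Original PIP = 505/56.1 + 11.3×0.5333 + 13 = 28.028 cmH2O; new PIP = 28.028 + (2.674) = 30.702 cmH2O.

30.7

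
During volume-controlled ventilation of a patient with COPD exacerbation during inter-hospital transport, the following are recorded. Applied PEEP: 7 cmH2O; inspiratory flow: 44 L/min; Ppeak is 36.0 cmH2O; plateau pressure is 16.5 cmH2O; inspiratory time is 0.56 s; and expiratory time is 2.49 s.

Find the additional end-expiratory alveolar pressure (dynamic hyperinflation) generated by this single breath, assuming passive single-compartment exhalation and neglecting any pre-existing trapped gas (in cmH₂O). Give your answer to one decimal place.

1.1

Flow: 44 L/min ÷ 60 = 0.7333 L/s.
Vt = flow × Ti = 0.7333 L/s × 0.56 s × 1000 mL/L = 410.65 mL.
R = (PIP − Pplat)/V̇ = (36.0 − 16.5) / 0.7333 = 19.5/0.7333 = 26.592 cmH2O·s/L.
C = Vt/(Pplat − PEEP) = 410.65 / (16.5 − 7) = 410.65/9.5 = 43.226 mL/cmH2O.
τ = R × C = 26.592 × 0.04323 L/cmH2O = 1.15 s.
Fraction remaining = e^(−Te/τ) = e^(−2.49/1.15) = 0.1147; trapped volume = 410.65 × 0.1147 = 47.102 mL.
Additional alveolar pressure from trapping ≈ V_trapped / C = 47.102 / 43.226 = 1.09 cmH2O.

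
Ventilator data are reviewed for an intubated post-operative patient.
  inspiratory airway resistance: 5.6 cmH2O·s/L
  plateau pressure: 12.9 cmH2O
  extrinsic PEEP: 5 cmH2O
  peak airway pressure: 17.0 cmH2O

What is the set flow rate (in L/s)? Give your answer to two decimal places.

0.73

flow = (PIP − Pplat) / Raw = 4.1 / 5.6 = 0.7321 L/s.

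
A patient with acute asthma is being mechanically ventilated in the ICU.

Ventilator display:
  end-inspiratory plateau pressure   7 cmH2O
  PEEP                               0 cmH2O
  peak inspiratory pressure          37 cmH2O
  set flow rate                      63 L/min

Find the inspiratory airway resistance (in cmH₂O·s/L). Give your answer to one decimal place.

Flow: 63 L/min ÷ 60 = 1.05 L/s.
Raw = (PIP − Pplat) / flow = (37 − 7) / 1.05 = 30.0 / 1.05 = 28.571 cmH2O·s/L.

28.6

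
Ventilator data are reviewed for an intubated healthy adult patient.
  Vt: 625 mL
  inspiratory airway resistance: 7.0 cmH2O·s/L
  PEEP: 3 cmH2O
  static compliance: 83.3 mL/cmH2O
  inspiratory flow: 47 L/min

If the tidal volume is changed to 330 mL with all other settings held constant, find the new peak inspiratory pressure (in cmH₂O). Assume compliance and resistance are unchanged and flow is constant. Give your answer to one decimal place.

12.4

Flow: 47 L/min ÷ 60 = 0.7833 L/s.
PIP = Vt/C + R·V̇ + PEEP (constant-flow equation of motion).
Only the elastic term changes: ΔPIP = ΔVt / C = (330 − 625) / 83.3 = -3.541 cmH2O.
Original PIP = 625/83.3 + 7.0×0.7833 + 3 = 15.986 cmH2O; new PIP = 15.986 + (-3.541) = 12.445 cmH2O.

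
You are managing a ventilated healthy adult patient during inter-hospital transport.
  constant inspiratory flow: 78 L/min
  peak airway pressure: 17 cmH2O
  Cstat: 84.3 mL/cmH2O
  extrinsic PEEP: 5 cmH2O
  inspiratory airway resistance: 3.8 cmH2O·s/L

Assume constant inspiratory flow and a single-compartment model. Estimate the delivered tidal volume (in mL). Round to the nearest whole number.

595

Flow: 78 L/min ÷ 60 = 1.3 L/s.
Equation of motion (constant flow): PIP = Vt/C + R·V̇ + PEEP.
Vt/C = PIP − R·V̇ − PEEP = 17 − 4.94 − 5 = 7.06 cmH2O.
Vt = C × 7.06 = 84.3 × 7.06 = 595.16 mL.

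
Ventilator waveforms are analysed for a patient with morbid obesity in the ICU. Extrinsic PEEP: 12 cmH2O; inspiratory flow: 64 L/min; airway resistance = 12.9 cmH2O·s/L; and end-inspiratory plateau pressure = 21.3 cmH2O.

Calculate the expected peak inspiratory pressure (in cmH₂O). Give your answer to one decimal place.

35.1

Flow: 64 L/min ÷ 60 = 1.0667 L/s.
PIP = Pplat + Raw × flow = 21.3 + 12.9 × 1.0667 = 21.3 + 13.76 = 35.06 cmH2O.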